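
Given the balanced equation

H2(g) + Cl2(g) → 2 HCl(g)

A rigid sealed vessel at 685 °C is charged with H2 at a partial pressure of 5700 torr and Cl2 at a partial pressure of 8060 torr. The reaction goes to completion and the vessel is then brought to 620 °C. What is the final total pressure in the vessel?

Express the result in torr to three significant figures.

At constant V, partial pressures at 685 °C are proportional to moles, so apply stoichiometry directly to pressures.
P(Cl2) required for 5700 torr of H2 = (1/1) × 5700 = 5700 torr; available 8060 torr, so H2 is limiting.
P(Cl2) remaining = 8060 − (1/1) × 5700 = 2360 torr
P(gaseous products) = (2)/1 × 5700 = 11400 torr
P_total at 685 °C = 2360 + 11400 = 13760 torr
Scaling to 620 °C: P = 13760 × 893.15/958.15 = 12830 torr

12800 torr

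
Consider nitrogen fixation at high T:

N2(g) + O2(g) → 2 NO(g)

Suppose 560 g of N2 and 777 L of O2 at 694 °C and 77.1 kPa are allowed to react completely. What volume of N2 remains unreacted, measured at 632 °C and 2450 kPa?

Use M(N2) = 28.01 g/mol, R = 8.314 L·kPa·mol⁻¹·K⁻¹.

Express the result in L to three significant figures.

38.5 L

n(N2) = 560 / 28.01 = 19.99 mol
n(O2) = PV/RT = (77.1 × 777) / (8.314 × 967.15) = 7.450 mol
For 19.99 mol N2, stoichiometry requires (1/1) × 19.99 = 19.99 mol O2; 7.450 mol is available, so O2 is limiting.
n(N2) consumed = (1/1) × 7.450 = 7.450 mol; remaining = 19.99 − 7.450 = 12.54 mol
V(N2) = nRT/P = 12.54 × 8.314 × 905.15 / 2450 = 38.52 L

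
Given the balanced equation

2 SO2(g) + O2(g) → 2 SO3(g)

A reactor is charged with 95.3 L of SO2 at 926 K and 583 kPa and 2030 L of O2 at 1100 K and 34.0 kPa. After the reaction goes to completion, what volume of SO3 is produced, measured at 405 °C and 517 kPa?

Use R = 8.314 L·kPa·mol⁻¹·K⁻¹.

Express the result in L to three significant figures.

78.7 L

n(SO2) = PV/RT = (583 × 95.3) / (8.314 × 926) = 7.217 mol
n(O2) = PV/RT = (34.0 × 2030) / (8.314 × 1100) = 7.547 mol
For 7.217 mol SO2, stoichiometry requires (1/2) × 7.217 = 3.608 mol O2; 7.547 mol is available, so SO2 is limiting.
n(SO3) = (2/2) × 7.217 = 7.217 mol
V(SO3) = nRT/P = 7.217 × 8.314 × 678.15 / 517 = 78.70 L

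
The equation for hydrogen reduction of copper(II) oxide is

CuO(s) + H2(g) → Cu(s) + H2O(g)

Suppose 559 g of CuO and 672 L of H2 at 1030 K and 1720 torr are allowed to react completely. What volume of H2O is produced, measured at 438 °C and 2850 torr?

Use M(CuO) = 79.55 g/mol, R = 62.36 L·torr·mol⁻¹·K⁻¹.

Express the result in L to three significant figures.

109 L

n(CuO) = 559 / 79.55 = 7.027 mol
n(H2) = PV/RT = (1720 × 672) / (62.36 × 1030) = 18.00 mol
For 7.027 mol CuO, stoichiometry requires (1/1) × 7.027 = 7.027 mol H2; 18.00 mol is available, so CuO is limiting.
n(H2O) = (1/1) × 7.027 = 7.027 mol
V(H2O) = nRT/P = 7.027 × 62.36 × 711.15 / 2850 = 109.3 L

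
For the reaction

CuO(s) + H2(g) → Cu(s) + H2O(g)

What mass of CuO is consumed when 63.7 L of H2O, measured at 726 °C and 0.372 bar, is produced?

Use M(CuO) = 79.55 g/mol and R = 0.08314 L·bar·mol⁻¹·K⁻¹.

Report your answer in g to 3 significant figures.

22.7 g

n(H2O) = PV/RT = (0.372 × 63.7) / (0.08314 × 999.15) = 0.2853 mol
n(CuO) = (1/1) × 0.2853 = 0.2853 mol
m(CuO) = 0.2853 × 79.55 = 22.70 g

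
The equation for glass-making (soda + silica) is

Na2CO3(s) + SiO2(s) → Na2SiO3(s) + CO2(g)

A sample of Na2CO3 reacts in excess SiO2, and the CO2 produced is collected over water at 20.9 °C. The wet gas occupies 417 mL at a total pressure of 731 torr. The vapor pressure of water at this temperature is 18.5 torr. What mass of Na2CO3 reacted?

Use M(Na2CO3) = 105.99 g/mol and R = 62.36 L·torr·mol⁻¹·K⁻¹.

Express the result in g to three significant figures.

P(CO2) = 731 − 18.5 = 712.5 torr
n(CO2) = PV/RT = (712.5 × 0.4170) / (62.36 × 294.05) = 0.01620 mol
n(Na2CO3) = (1/1) × 0.01620 = 0.01620 mol
m(Na2CO3) = 0.01620 × 105.99 = 1.717 g

1.72 g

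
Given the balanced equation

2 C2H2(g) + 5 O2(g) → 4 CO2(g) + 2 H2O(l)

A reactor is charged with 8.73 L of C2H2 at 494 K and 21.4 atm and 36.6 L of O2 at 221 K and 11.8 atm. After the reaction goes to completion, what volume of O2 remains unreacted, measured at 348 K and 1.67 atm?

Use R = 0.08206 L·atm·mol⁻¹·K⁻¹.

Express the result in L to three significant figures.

210 L

n(C2H2) = PV/RT = (21.4 × 8.73) / (0.08206 × 494) = 4.609 mol
n(O2) = PV/RT = (11.8 × 36.6) / (0.08206 × 221) = 23.81 mol
For 4.609 mol C2H2, stoichiometry requires (5/2) × 4.609 = 11.52 mol O2; 23.81 mol is available, so C2H2 is limiting.
n(O2) consumed = (5/2) × 4.609 = 11.52 mol; remaining = 23.81 − 11.52 = 12.29 mol
V(O2) = nRT/P = 12.29 × 0.08206 × 348 / 1.67 = 210.2 L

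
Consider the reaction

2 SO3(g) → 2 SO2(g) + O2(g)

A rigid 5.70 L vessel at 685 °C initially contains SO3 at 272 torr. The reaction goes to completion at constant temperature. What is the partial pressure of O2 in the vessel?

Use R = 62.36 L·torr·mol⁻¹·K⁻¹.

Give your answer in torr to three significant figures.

n(SO3)₀ = PV/RT = (272 × 5.70) / (62.36 × 958.15) = 0.02595 mol
n(O2) = (1/2) × 0.02595 = 0.01298 mol
P(O2) = nRT/V = 0.01298 × 62.36 × 958.15 / 5.70 = 136.1 torr

136 torr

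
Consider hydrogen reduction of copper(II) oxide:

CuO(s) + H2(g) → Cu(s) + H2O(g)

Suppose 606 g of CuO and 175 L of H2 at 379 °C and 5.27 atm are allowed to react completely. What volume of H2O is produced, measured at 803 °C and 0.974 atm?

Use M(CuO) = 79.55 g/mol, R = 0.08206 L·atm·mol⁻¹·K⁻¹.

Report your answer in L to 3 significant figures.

n(CuO) = 606 / 79.55 = 7.618 mol
n(H2) = PV/RT = (5.27 × 175) / (0.08206 × 652.15) = 17.23 mol
For 7.618 mol CuO, stoichiometry requires (1/1) × 7.618 = 7.618 mol H2; 17.23 mol is available, so CuO is limiting.
n(H2O) = (1/1) × 7.618 = 7.618 mol
V(H2O) = nRT/P = 7.618 × 0.08206 × 1076.15 / 0.974 = 690.7 L

691 L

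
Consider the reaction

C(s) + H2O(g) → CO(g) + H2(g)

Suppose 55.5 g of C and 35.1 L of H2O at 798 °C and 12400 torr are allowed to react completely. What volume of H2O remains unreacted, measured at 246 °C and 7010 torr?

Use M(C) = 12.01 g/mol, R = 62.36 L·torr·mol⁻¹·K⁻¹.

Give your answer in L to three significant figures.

8.75 L

n(C) = 55.5 / 12.01 = 4.621 mol
n(H2O) = PV/RT = (12400 × 35.1) / (62.36 × 1071.15) = 6.516 mol
For 4.621 mol C, stoichiometry requires (1/1) × 4.621 = 4.621 mol H2O; 6.516 mol is available, so C is limiting.
n(H2O) consumed = (1/1) × 4.621 = 4.621 mol; remaining = 6.516 − 4.621 = 1.895 mol
V(H2O) = nRT/P = 1.895 × 62.36 × 519.15 / 7010 = 8.752 L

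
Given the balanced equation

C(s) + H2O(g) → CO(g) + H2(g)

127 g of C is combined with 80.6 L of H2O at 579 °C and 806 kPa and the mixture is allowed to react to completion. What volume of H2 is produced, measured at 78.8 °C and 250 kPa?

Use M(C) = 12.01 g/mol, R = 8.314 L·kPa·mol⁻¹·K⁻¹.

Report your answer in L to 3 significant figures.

107 L

n(C) = 127 / 12.01 = 10.57 mol
n(H2O) = PV/RT = (806 × 80.6) / (8.314 × 852.15) = 9.169 mol
For 10.57 mol C, stoichiometry requires (1/1) × 10.57 = 10.57 mol H2O; 9.169 mol is available, so H2O is limiting.
n(H2) = (1/1) × 9.169 = 9.169 mol
V(H2) = nRT/P = 9.169 × 8.314 × 351.95 / 250 = 107.3 L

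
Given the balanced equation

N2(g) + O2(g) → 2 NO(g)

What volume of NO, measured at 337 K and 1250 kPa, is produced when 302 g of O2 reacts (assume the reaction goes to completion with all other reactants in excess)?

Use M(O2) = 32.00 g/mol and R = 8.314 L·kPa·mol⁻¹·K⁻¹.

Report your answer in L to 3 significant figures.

42.3 L

n(O2) = 302.0 / 32.00 = 9.438 mol
n(NO) = (2/1) × 9.438 = 18.88 mol
V = nRT/P = 18.88 × 8.314 × 337 / 1250 = 42.32 L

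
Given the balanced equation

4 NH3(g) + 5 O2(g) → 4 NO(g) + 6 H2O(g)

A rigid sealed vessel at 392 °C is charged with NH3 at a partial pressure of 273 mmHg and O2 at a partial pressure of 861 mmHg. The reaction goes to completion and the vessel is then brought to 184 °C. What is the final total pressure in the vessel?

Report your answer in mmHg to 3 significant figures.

At constant V, partial pressures at 392 °C are proportional to moles, so apply stoichiometry directly to pressures.
P(O2) required for 273 mmHg of NH3 = (5/4) × 273 = 341.2 mmHg; available 861 mmHg, so NH3 is limiting.
P(O2) remaining = 861 − (5/4) × 273 = 519.8 mmHg
P(gaseous products) = (4+6)/4 × 273 = 682.5 mmHg
P_total at 392 °C = 519.8 + 682.5 = 1202 mmHg
Scaling to 184 °C: P = 1202 × 457.15/665.15 = 826.1 mmHg

826 mmHg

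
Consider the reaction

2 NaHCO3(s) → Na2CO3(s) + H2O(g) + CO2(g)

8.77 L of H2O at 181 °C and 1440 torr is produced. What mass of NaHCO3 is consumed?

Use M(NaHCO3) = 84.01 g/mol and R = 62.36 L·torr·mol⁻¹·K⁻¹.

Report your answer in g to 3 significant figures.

74.9 g

n(H2O) = PV/RT = (1440 × 8.77) / (62.36 × 454.15) = 0.4459 mol
n(NaHCO3) = (2/1) × 0.4459 = 0.8918 mol
m(NaHCO3) = 0.8918 × 84.01 = 74.92 g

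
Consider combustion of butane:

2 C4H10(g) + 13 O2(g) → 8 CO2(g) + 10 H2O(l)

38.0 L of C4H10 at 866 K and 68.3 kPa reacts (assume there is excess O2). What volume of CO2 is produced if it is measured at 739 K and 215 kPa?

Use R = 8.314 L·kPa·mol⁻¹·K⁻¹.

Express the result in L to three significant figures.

n(C4H10) = PV/RT = (68.3 × 38.0) / (8.314 × 866) = 0.3605 mol
n(CO2) = (8/2) × 0.3605 = 1.442 mol
V = nRT/P = 1.442 × 8.314 × 739 / 215 = 41.21 L

41.2 L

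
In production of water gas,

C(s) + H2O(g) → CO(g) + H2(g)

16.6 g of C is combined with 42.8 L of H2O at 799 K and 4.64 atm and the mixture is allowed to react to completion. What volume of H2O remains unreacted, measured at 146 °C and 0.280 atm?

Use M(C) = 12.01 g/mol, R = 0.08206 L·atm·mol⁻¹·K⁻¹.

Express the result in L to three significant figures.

202 L

n(C) = 16.6 / 12.01 = 1.382 mol
n(H2O) = PV/RT = (4.64 × 42.8) / (0.08206 × 799) = 3.029 mol
For 1.382 mol C, stoichiometry requires (1/1) × 1.382 = 1.382 mol H2O; 3.029 mol is available, so C is limiting.
n(H2O) consumed = (1/1) × 1.382 = 1.382 mol; remaining = 3.029 − 1.382 = 1.647 mol
V(H2O) = nRT/P = 1.647 × 0.08206 × 419.15 / 0.280 = 202.3 L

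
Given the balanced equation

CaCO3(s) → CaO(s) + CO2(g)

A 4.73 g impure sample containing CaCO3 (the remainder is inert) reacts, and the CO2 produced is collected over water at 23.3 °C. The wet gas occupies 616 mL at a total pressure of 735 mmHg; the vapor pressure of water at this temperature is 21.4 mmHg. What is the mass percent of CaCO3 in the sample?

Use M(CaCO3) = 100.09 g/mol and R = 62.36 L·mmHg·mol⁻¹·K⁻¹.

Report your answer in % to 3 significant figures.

P(CO2) = 735 − 21.4 = 713.6 mmHg
n(CO2) = PV/RT = (713.6 × 0.6160) / (62.36 × 296.45) = 0.02378 mol
n(CaCO3) = (1/1) × 0.02378 = 0.02378 mol
m(CaCO3) = 0.02378 × 100.09 = 2.380 g
%CaCO3 = 2.380 / 4.73 × 100 = 50.32%

50.3 %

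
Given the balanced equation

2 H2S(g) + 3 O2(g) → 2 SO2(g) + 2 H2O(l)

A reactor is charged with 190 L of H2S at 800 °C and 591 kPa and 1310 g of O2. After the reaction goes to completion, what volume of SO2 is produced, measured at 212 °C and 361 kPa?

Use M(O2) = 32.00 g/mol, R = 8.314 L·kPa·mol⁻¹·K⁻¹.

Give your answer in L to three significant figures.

141 L

n(H2S) = PV/RT = (591 × 190) / (8.314 × 1073.15) = 12.59 mol
n(O2) = 1310 / 32.00 = 40.94 mol
For 12.59 mol H2S, stoichiometry requires (3/2) × 12.59 = 18.88 mol O2; 40.94 mol is available, so H2S is limiting.
n(SO2) = (2/2) × 12.59 = 12.59 mol
V(SO2) = nRT/P = 12.59 × 8.314 × 485.15 / 361 = 140.7 L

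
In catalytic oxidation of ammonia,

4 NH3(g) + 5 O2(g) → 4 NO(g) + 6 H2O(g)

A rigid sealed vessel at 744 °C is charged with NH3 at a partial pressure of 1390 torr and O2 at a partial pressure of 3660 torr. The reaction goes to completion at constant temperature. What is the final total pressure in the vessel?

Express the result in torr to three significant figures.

Because the vessel is rigid and T is held at 744 °C, work the stoichiometry in partial pressures (P_i = n_iRT/V).
P(O2) required for 1390 torr of NH3 = (5/4) × 1390 = 1738 torr; available 3660 torr, so NH3 is limiting.
P(O2) remaining = 3660 − (5/4) × 1390 = 1922 torr
P(gaseous products) = (4+6)/4 × 1390 = 3475 torr
P_total at 744 °C = 1922 + 3475 = 5397 torr

5400 torr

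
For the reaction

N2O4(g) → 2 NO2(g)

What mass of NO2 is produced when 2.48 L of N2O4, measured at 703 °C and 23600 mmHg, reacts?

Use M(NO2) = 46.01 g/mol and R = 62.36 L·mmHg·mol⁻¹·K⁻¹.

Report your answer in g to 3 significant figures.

n(N2O4) = PV/RT = (23600 × 2.48) / (62.36 × 976.15) = 0.9615 mol
n(NO2) = (2/1) × 0.9615 = 1.923 mol
m(NO2) = 1.923 × 46.01 = 88.48 g

88.5 g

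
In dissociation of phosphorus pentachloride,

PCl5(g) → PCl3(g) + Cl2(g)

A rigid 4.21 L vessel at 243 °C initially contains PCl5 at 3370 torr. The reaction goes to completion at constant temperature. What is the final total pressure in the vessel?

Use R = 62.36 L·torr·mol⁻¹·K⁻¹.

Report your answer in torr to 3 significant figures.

6740 torr

Rigid vessel, constant T ⇒ P scales with total gas moles (1 → 2).
P_final = (2/1) × 3370 = 6740 torr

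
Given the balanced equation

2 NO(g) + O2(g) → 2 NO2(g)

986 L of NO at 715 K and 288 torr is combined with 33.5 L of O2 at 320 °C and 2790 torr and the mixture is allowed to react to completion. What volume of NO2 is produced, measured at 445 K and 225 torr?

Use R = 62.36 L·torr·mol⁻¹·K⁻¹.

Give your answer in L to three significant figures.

623 L

n(NO) = PV/RT = (288 × 986) / (62.36 × 715) = 6.369 mol
n(O2) = PV/RT = (2790 × 33.5) / (62.36 × 593.15) = 2.527 mol
For 6.369 mol NO, stoichiometry requires (1/2) × 6.369 = 3.184 mol O2; 2.527 mol is available, so O2 is limiting.
n(NO2) = (2/1) × 2.527 = 5.054 mol
V(NO2) = nRT/P = 5.054 × 62.36 × 445 / 225 = 623.3 L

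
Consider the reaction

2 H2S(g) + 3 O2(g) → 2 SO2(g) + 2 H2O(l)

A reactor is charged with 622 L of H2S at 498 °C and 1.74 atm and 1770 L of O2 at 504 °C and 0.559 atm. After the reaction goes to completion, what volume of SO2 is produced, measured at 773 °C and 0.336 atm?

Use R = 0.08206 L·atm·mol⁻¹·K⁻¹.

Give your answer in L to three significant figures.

n(H2S) = PV/RT = (1.74 × 622) / (0.08206 × 771.15) = 17.10 mol
n(O2) = PV/RT = (0.559 × 1770) / (0.08206 × 777.15) = 15.51 mol
For 17.10 mol H2S, stoichiometry requires (3/2) × 17.10 = 25.65 mol O2; 15.51 mol is available, so O2 is limiting.
n(SO2) = (2/3) × 15.51 = 10.34 mol
V(SO2) = nRT/P = 10.34 × 0.08206 × 1046.15 / 0.336 = 2642 L

2640 L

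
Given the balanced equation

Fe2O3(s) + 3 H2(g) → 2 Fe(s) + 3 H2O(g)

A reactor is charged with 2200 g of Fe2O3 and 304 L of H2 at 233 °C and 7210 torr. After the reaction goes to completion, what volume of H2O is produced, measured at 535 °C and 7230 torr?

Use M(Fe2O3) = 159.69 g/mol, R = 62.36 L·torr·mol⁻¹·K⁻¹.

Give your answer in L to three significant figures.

n(Fe2O3) = 2200 / 159.69 = 13.78 mol
n(H2) = PV/RT = (7210 × 304) / (62.36 × 506.15) = 69.44 mol
For 13.78 mol Fe2O3, stoichiometry requires (3/1) × 13.78 = 41.34 mol H2; 69.44 mol is available, so Fe2O3 is limiting.
n(H2O) = (3/1) × 13.78 = 41.34 mol
V(H2O) = nRT/P = 41.34 × 62.36 × 808.15 / 7230 = 288.2 L

288 L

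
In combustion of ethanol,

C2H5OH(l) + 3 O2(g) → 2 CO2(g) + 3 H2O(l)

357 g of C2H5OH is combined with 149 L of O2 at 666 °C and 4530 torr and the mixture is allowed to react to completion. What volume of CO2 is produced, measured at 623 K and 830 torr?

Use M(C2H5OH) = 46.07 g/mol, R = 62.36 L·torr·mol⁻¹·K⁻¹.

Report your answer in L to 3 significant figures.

n(C2H5OH) = 357 / 46.07 = 7.749 mol
n(O2) = PV/RT = (4530 × 149) / (62.36 × 939.15) = 11.53 mol
For 7.749 mol C2H5OH, stoichiometry requires (3/1) × 7.749 = 23.25 mol O2; 11.53 mol is available, so O2 is limiting.
n(CO2) = (2/3) × 11.53 = 7.687 mol
V(CO2) = nRT/P = 7.687 × 62.36 × 623 / 830 = 359.8 L

360 L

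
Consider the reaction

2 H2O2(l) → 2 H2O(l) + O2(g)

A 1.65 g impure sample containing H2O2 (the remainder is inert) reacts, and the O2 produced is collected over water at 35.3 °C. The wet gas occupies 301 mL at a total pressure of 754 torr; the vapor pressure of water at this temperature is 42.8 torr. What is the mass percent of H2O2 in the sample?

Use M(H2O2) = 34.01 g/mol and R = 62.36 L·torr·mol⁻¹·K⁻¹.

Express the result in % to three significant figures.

P(O2) = 754 − 42.8 = 711.2 torr
n(O2) = PV/RT = (711.2 × 0.3010) / (62.36 × 308.45) = 0.01113 mol
n(H2O2) = (2/1) × 0.01113 = 0.02226 mol
m(H2O2) = 0.02226 × 34.01 = 0.7571 g
%H2O2 = 0.7571 / 1.65 × 100 = 45.88%

45.9 %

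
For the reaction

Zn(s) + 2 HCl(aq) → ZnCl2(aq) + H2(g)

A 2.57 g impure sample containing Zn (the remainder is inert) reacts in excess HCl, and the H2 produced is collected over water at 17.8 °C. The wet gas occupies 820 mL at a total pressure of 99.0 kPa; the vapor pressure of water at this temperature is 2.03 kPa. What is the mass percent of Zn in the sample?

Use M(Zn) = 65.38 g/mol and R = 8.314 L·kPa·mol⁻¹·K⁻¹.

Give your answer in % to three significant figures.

83.6 %

P(H2) = 99.0 − 2.03 = 96.97 kPa
n(H2) = PV/RT = (96.97 × 0.8200) / (8.314 × 290.95) = 0.03287 mol
n(Zn) = (1/1) × 0.03287 = 0.03287 mol
m(Zn) = 0.03287 × 65.38 = 2.149 g
%Zn = 2.149 / 2.57 × 100 = 83.62%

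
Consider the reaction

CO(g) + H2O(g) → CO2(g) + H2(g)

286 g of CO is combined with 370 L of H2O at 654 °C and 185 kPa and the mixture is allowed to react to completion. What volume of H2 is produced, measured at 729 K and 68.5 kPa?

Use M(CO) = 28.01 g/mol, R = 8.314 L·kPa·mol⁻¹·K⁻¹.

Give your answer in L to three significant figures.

786 L

n(CO) = 286 / 28.01 = 10.21 mol
n(H2O) = PV/RT = (185 × 370) / (8.314 × 927.15) = 8.880 mol
For 10.21 mol CO, stoichiometry requires (1/1) × 10.21 = 10.21 mol H2O; 8.880 mol is available, so H2O is limiting.
n(H2) = (1/1) × 8.880 = 8.880 mol
V(H2) = nRT/P = 8.880 × 8.314 × 729 / 68.5 = 785.7 L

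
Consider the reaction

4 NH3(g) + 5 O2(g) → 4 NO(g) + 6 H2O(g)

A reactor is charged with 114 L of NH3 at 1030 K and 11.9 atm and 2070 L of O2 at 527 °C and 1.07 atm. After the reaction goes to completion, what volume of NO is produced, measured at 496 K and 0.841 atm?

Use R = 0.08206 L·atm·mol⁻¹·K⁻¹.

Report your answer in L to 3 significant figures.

n(NH3) = PV/RT = (11.9 × 114) / (0.08206 × 1030) = 16.05 mol
n(O2) = PV/RT = (1.07 × 2070) / (0.08206 × 800.15) = 33.73 mol
For 16.05 mol NH3, stoichiometry requires (5/4) × 16.05 = 20.06 mol O2; 33.73 mol is available, so NH3 is limiting.
n(NO) = (4/4) × 16.05 = 16.05 mol
V(NO) = nRT/P = 16.05 × 0.08206 × 496 / 0.841 = 776.8 L

777 L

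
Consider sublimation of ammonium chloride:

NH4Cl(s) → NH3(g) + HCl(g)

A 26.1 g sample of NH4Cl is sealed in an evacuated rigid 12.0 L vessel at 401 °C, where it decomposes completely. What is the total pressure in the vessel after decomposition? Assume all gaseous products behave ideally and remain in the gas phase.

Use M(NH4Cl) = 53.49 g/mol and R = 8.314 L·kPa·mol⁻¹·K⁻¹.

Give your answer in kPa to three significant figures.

456 kPa

n(NH4Cl) = 26.1 / 53.49 = 0.4879 mol
n(gas produced) = (2/1) × 0.4879 = 0.9758 mol
P = nRT/V = 0.9758 × 8.314 × 674.15 / 12.0 = 455.8 kPa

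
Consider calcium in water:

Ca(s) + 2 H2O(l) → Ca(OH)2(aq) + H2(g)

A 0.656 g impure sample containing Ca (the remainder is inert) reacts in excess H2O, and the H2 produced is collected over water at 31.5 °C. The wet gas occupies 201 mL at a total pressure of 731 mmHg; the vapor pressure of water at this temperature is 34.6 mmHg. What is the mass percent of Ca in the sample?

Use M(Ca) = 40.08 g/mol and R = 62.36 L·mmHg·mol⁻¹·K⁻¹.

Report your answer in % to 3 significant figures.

45.0 %

P(H2) = 731 − 34.6 = 696.4 mmHg
n(H2) = PV/RT = (696.4 × 0.2010) / (62.36 × 304.65) = 0.007368 mol
n(Ca) = (1/1) × 0.007368 = 0.007368 mol
m(Ca) = 0.007368 × 40.08 = 0.2953 g
%Ca = 0.2953 / 0.656 × 100 = 45.02%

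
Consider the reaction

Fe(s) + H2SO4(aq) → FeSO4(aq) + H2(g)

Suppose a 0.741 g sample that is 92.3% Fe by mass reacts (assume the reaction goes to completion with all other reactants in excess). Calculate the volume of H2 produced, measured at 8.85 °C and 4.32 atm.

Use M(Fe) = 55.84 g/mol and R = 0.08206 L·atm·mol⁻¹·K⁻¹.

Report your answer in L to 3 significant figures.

0.0656 L

mass of Fe = 0.741 × 92.3/100 = 0.6839 g
n(Fe) = 0.6839 / 55.84 = 0.01225 mol
n(H2) = (1/1) × 0.01225 = 0.01225 mol
V = nRT/P = 0.01225 × 0.08206 × 282 / 4.32 = 0.06562 L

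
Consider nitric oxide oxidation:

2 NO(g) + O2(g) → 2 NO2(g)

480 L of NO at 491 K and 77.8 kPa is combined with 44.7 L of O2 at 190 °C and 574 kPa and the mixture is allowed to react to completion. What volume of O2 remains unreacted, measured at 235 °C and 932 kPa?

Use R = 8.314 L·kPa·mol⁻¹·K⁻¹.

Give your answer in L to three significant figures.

9.47 L

n(NO) = PV/RT = (77.8 × 480) / (8.314 × 491) = 9.148 mol
n(O2) = PV/RT = (574 × 44.7) / (8.314 × 463.15) = 6.663 mol
For 9.148 mol NO, stoichiometry requires (1/2) × 9.148 = 4.574 mol O2; 6.663 mol is available, so NO is limiting.
n(O2) consumed = (1/2) × 9.148 = 4.574 mol; remaining = 6.663 − 4.574 = 2.089 mol
V(O2) = nRT/P = 2.089 × 8.314 × 508.15 / 932 = 9.469 L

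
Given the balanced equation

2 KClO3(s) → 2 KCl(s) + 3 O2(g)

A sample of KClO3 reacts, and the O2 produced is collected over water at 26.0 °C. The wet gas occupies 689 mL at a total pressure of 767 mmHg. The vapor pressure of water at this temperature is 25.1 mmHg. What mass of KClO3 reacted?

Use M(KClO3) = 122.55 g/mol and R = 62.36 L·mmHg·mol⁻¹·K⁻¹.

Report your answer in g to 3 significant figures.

2.24 g

P(O2) = 767 − 25.1 = 741.9 mmHg
n(O2) = PV/RT = (741.9 × 0.6890) / (62.36 × 299.15) = 0.02740 mol
n(KClO3) = (2/3) × 0.02740 = 0.01827 mol
m(KClO3) = 0.01827 × 122.55 = 2.239 g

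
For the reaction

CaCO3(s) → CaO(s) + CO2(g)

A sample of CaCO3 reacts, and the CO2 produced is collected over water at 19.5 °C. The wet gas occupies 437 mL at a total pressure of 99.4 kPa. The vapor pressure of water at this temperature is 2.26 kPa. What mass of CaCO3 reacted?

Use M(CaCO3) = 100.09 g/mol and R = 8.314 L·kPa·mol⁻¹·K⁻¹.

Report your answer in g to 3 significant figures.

1.75 g

P(CO2) = 99.4 − 2.26 = 97.14 kPa
n(CO2) = PV/RT = (97.14 × 0.4370) / (8.314 × 292.65) = 0.01745 mol
n(CaCO3) = (1/1) × 0.01745 = 0.01745 mol
m(CaCO3) = 0.01745 × 100.09 = 1.747 g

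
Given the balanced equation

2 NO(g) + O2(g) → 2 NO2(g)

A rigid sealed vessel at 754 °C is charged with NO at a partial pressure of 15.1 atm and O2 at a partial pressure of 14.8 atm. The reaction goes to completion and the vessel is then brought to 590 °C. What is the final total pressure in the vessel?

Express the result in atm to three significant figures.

Because the vessel is rigid and T is held at 754 °C, work the stoichiometry in partial pressures (P_i = n_iRT/V).
P(O2) required for 15.1 atm of NO = (1/2) × 15.1 = 7.550 atm; available 14.8 atm, so NO is limiting.
P(O2) remaining = 14.8 − (1/2) × 15.1 = 7.250 atm
P(gaseous products) = (2)/2 × 15.1 = 15.10 atm
P_total at 754 °C = 7.250 + 15.10 = 22.35 atm
Scaling to 590 °C: P = 22.35 × 863.15/1027.15 = 18.78 atm

18.8 atm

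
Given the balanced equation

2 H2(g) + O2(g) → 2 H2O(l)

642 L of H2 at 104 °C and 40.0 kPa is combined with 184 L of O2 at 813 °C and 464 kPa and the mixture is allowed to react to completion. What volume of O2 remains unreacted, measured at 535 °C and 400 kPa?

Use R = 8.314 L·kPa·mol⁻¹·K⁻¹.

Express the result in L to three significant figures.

90.0 L

n(H2) = PV/RT = (40.0 × 642) / (8.314 × 377.15) = 8.190 mol
n(O2) = PV/RT = (464 × 184) / (8.314 × 1086.15) = 9.454 mol
For 8.190 mol H2, stoichiometry requires (1/2) × 8.190 = 4.095 mol O2; 9.454 mol is available, so H2 is limiting.
n(O2) consumed = (1/2) × 8.190 = 4.095 mol; remaining = 9.454 − 4.095 = 5.359 mol
V(O2) = nRT/P = 5.359 × 8.314 × 808.15 / 400 = 90.02 L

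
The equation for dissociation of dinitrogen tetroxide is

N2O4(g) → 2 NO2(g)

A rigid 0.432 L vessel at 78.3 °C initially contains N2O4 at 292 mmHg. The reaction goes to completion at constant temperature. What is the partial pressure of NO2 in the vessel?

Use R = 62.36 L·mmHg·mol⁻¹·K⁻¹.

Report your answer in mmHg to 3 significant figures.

584 mmHg

n(N2O4)₀ = PV/RT = (292 × 0.432) / (62.36 × 351.45) = 0.005756 mol
n(NO2) = (2/1) × 0.005756 = 0.01151 mol
P(NO2) = nRT/V = 0.01151 × 62.36 × 351.45 / 0.432 = 583.9 mmHg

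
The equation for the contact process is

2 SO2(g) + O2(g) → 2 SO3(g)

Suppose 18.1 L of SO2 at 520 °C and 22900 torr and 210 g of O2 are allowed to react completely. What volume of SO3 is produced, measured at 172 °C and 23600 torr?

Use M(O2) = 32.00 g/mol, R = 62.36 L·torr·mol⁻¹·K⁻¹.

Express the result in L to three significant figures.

9.86 L

n(SO2) = PV/RT = (22900 × 18.1) / (62.36 × 793.15) = 8.380 mol
n(O2) = 210 / 32.00 = 6.562 mol
For 8.380 mol SO2, stoichiometry requires (1/2) × 8.380 = 4.190 mol O2; 6.562 mol is available, so SO2 is limiting.
n(SO3) = (2/2) × 8.380 = 8.380 mol
V(SO3) = nRT/P = 8.380 × 62.36 × 445.15 / 23600 = 9.857 L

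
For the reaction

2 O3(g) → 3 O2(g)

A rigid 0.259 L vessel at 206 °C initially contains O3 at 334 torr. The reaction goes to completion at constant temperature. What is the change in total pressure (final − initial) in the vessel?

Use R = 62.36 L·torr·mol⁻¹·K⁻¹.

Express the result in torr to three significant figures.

Rigid vessel, constant T ⇒ P scales with total gas moles (2 → 3).
P_final = (3/2) × 334 = 501.0 torr; ΔP = 501.0 − 334 = 167.0 torr

167 torr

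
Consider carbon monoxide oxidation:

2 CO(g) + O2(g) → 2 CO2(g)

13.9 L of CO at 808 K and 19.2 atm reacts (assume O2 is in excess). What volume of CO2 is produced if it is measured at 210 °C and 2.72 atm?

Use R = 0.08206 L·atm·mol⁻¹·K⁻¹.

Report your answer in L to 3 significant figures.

n(CO) = PV/RT = (19.2 × 13.9) / (0.08206 × 808) = 4.025 mol
n(CO2) = (2/2) × 4.025 = 4.025 mol
V = nRT/P = 4.025 × 0.08206 × 483.15 / 2.72 = 58.67 L

58.7 L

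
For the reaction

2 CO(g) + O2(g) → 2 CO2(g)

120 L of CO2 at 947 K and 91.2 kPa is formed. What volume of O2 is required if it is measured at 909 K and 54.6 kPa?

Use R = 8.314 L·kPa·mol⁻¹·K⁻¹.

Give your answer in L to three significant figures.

96.2 L

n(CO2) = PV/RT = (91.2 × 120) / (8.314 × 947) = 1.390 mol
n(O2) = (1/2) × 1.390 = 0.6950 mol
V = nRT/P = 0.6950 × 8.314 × 909 / 54.6 = 96.20 L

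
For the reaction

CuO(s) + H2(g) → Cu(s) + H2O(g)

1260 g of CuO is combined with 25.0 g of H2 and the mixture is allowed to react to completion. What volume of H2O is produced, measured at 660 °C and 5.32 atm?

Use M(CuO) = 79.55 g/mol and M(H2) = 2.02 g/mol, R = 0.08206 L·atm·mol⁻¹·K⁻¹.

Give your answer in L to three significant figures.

178 L

n(CuO) = 1260 / 79.55 = 15.84 mol
n(H2) = 25.0 / 2.02 = 12.38 mol
For 15.84 mol CuO, stoichiometry requires (1/1) × 15.84 = 15.84 mol H2; 12.38 mol is available, so H2 is limiting.
n(H2O) = (1/1) × 12.38 = 12.38 mol
V(H2O) = nRT/P = 12.38 × 0.08206 × 933.15 / 5.32 = 178.2 L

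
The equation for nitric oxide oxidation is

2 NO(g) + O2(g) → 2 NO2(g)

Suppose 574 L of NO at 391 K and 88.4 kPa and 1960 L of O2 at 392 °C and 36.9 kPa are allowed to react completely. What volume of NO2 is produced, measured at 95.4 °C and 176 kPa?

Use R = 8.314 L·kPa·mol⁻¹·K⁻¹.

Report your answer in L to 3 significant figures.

272 L

n(NO) = PV/RT = (88.4 × 574) / (8.314 × 391) = 15.61 mol
n(O2) = PV/RT = (36.9 × 1960) / (8.314 × 665.15) = 13.08 mol
For 15.61 mol NO, stoichiometry requires (1/2) × 15.61 = 7.805 mol O2; 13.08 mol is available, so NO is limiting.
n(NO2) = (2/2) × 15.61 = 15.61 mol
V(NO2) = nRT/P = 15.61 × 8.314 × 368.55 / 176 = 271.8 L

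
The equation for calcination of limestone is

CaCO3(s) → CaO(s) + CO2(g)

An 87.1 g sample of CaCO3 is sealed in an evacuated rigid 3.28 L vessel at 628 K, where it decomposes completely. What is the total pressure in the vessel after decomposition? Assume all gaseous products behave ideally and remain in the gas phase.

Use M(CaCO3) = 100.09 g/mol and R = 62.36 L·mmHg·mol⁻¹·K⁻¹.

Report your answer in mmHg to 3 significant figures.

n(CaCO3) = 87.1 / 100.09 = 0.8702 mol
n(gas produced) = (1/1) × 0.8702 = 0.8702 mol
P = nRT/V = 0.8702 × 62.36 × 628 / 3.28 = 10390 mmHg

10400 mmHg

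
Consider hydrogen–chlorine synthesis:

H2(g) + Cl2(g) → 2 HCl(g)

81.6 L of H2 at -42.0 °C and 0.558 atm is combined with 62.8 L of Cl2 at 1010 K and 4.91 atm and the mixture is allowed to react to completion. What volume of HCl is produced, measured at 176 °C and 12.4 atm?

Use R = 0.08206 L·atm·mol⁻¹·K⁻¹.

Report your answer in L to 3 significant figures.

n(H2) = PV/RT = (0.558 × 81.6) / (0.08206 × 231.15) = 2.400 mol
n(Cl2) = PV/RT = (4.91 × 62.8) / (0.08206 × 1010) = 3.720 mol
For 2.400 mol H2, stoichiometry requires (1/1) × 2.400 = 2.400 mol Cl2; 3.720 mol is available, so H2 is limiting.
n(HCl) = (2/1) × 2.400 = 4.800 mol
V(HCl) = nRT/P = 4.800 × 0.08206 × 449.15 / 12.4 = 14.27 L

14.3 L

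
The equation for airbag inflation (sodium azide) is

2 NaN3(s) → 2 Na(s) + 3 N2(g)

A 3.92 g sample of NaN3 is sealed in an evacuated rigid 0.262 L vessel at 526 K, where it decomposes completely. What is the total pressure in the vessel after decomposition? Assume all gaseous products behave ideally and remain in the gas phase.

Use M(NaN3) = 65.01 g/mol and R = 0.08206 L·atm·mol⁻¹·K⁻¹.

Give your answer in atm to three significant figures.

14.9 atm

n(NaN3) = 3.92 / 65.01 = 0.06030 mol
n(gas produced) = (3/2) × 0.06030 = 0.09045 mol
P = nRT/V = 0.09045 × 0.08206 × 526 / 0.262 = 14.90 atm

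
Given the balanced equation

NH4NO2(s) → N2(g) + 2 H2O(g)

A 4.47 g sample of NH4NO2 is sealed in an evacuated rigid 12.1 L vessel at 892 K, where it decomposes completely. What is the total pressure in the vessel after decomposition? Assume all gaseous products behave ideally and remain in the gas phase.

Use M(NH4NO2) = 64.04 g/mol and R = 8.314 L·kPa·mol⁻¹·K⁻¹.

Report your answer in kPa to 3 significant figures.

128 kPa

n(NH4NO2) = 4.47 / 64.04 = 0.06980 mol
n(gas produced) = (3/1) × 0.06980 = 0.2094 mol
P = nRT/V = 0.2094 × 8.314 × 892 / 12.1 = 128.3 kPa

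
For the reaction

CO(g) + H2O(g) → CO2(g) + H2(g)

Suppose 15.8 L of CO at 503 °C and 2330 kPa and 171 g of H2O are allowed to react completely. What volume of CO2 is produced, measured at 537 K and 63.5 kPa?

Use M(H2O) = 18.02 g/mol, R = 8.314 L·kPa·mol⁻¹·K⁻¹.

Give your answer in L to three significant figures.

n(CO) = PV/RT = (2330 × 15.8) / (8.314 × 776.15) = 5.705 mol
n(H2O) = 171 / 18.02 = 9.489 mol
For 5.705 mol CO, stoichiometry requires (1/1) × 5.705 = 5.705 mol H2O; 9.489 mol is available, so CO is limiting.
n(CO2) = (1/1) × 5.705 = 5.705 mol
V(CO2) = nRT/P = 5.705 × 8.314 × 537 / 63.5 = 401.1 L

401 L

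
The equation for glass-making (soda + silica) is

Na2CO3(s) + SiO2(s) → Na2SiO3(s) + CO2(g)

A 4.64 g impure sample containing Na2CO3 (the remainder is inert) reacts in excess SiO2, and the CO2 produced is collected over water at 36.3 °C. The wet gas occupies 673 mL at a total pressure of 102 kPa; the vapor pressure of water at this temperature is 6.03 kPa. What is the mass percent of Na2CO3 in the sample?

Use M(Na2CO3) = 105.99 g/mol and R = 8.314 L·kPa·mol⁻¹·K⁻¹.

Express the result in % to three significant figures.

57.3 %

P(CO2) = 102 − 6.03 = 95.97 kPa
n(CO2) = PV/RT = (95.97 × 0.6730) / (8.314 × 309.45) = 0.02510 mol
n(Na2CO3) = (1/1) × 0.02510 = 0.02510 mol
m(Na2CO3) = 0.02510 × 105.99 = 2.660 g
%Na2CO3 = 2.660 / 4.64 × 100 = 57.33%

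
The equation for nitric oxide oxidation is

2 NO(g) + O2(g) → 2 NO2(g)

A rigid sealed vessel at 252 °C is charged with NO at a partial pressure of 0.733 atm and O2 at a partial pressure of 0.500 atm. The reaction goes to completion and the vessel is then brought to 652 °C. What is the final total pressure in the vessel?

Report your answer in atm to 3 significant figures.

1.53 atm

At constant V, partial pressures at 252 °C are proportional to moles, so apply stoichiometry directly to pressures.
P(O2) required for 0.733 atm of NO = (1/2) × 0.733 = 0.3665 atm; available 0.500 atm, so NO is limiting.
P(O2) remaining = 0.500 − (1/2) × 0.733 = 0.1335 atm
P(gaseous products) = (2)/2 × 0.733 = 0.7330 atm
P_total at 252 °C = 0.1335 + 0.7330 = 0.8665 atm
Scaling to 652 °C: P = 0.8665 × 925.15/525.15 = 1.527 atm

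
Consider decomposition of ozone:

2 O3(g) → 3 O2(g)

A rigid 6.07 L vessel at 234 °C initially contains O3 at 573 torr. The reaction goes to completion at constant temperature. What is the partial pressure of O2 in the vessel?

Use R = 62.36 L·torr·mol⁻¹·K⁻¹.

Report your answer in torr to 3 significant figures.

860 torr

n(O3)₀ = PV/RT = (573 × 6.07) / (62.36 × 507.15) = 0.1100 mol
n(O2) = (3/2) × 0.1100 = 0.1650 mol
P(O2) = nRT/V = 0.1650 × 62.36 × 507.15 / 6.07 = 859.7 torr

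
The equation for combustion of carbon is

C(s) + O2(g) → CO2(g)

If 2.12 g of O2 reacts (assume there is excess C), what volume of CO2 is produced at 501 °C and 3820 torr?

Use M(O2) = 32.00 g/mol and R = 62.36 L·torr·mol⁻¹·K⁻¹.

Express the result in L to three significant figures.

0.837 L

n(O2) = 2.120 / 32.00 = 0.06625 mol
n(CO2) = (1/1) × 0.06625 = 0.06625 mol
V = nRT/P = 0.06625 × 62.36 × 774.15 / 3820 = 0.8372 L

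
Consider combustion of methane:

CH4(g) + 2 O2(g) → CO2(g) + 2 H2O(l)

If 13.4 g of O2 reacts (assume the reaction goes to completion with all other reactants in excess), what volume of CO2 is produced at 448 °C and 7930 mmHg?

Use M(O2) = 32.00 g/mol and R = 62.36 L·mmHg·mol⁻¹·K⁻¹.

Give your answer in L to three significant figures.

1.19 L

n(O2) = 13.40 / 32.00 = 0.4188 mol
n(CO2) = (1/2) × 0.4188 = 0.2094 mol
V = nRT/P = 0.2094 × 62.36 × 721.15 / 7930 = 1.188 L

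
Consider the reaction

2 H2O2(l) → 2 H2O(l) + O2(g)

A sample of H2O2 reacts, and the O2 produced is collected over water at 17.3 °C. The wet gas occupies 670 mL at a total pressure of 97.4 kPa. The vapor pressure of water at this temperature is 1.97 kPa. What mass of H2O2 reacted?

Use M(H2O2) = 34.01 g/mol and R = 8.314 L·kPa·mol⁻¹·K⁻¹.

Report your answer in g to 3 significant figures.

1.80 g

P(O2) = 97.4 − 1.97 = 95.43 kPa
n(O2) = PV/RT = (95.43 × 0.6700) / (8.314 × 290.45) = 0.02648 mol
n(H2O2) = (2/1) × 0.02648 = 0.05296 mol
m(H2O2) = 0.05296 × 34.01 = 1.801 g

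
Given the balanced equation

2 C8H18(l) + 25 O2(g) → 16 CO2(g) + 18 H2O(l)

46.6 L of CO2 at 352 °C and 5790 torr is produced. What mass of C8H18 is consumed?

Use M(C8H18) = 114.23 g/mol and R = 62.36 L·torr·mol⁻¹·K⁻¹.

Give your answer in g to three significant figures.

n(CO2) = PV/RT = (5790 × 46.6) / (62.36 × 625.15) = 6.921 mol
n(C8H18) = (2/16) × 6.921 = 0.8651 mol
m(C8H18) = 0.8651 × 114.23 = 98.82 g

98.8 g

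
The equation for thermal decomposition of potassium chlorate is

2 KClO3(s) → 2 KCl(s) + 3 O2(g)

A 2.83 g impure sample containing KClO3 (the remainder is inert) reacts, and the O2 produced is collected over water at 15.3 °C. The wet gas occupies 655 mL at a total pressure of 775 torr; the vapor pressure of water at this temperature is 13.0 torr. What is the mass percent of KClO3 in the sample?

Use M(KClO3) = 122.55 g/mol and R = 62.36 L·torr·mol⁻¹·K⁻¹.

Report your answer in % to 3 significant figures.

P(O2) = 775 − 13.0 = 762.0 torr
n(O2) = PV/RT = (762.0 × 0.6550) / (62.36 × 288.45) = 0.02775 mol
n(KClO3) = (2/3) × 0.02775 = 0.01850 mol
m(KClO3) = 0.01850 × 122.55 = 2.267 g
%KClO3 = 2.267 / 2.83 × 100 = 80.11%

80.1 %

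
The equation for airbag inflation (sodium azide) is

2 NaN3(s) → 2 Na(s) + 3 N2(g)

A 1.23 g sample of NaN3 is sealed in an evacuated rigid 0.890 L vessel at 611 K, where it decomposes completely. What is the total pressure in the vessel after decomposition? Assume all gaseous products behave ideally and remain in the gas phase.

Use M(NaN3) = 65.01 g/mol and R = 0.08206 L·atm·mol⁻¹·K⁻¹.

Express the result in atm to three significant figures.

1.60 atm

n(NaN3) = 1.23 / 65.01 = 0.01892 mol
n(gas produced) = (3/2) × 0.01892 = 0.02838 mol
P = nRT/V = 0.02838 × 0.08206 × 611 / 0.890 = 1.599 atm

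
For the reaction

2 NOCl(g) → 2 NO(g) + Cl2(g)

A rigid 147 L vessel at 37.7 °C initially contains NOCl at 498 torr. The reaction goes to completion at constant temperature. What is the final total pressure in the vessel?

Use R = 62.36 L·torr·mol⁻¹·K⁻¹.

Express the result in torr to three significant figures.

747 torr

Rigid vessel, constant T ⇒ P scales with total gas moles (2 → 3).
P_final = (3/2) × 498 = 747.0 torr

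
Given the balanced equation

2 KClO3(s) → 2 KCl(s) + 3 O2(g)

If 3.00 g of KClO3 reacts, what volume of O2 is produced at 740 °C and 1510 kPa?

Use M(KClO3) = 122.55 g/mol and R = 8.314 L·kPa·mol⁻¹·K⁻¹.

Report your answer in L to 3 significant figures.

0.205 L

n(KClO3) = 3.000 / 122.55 = 0.02448 mol
n(O2) = (3/2) × 0.02448 = 0.03672 mol
V = nRT/P = 0.03672 × 8.314 × 1013.15 / 1510 = 0.2048 L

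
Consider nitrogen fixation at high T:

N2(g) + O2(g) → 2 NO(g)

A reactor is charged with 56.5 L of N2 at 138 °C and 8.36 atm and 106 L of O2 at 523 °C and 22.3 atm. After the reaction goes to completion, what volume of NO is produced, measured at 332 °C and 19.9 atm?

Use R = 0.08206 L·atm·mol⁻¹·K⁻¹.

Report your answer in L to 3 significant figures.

69.9 L

n(N2) = PV/RT = (8.36 × 56.5) / (0.08206 × 411.15) = 14.00 mol
n(O2) = PV/RT = (22.3 × 106) / (0.08206 × 796.15) = 36.18 mol
For 14.00 mol N2, stoichiometry requires (1/1) × 14.00 = 14.00 mol O2; 36.18 mol is available, so N2 is limiting.
n(NO) = (2/1) × 14.00 = 28.00 mol
V(NO) = nRT/P = 28.00 × 0.08206 × 605.15 / 19.9 = 69.87 L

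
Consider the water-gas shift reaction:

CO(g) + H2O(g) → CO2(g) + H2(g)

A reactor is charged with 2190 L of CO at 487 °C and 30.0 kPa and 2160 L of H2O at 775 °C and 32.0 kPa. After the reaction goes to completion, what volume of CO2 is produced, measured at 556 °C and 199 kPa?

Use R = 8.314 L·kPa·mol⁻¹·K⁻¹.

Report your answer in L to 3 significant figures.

275 L

n(CO) = PV/RT = (30.0 × 2190) / (8.314 × 760.15) = 10.40 mol
n(H2O) = PV/RT = (32.0 × 2160) / (8.314 × 1048.15) = 7.932 mol
For 10.40 mol CO, stoichiometry requires (1/1) × 10.40 = 10.40 mol H2O; 7.932 mol is available, so H2O is limiting.
n(CO2) = (1/1) × 7.932 = 7.932 mol
V(CO2) = nRT/P = 7.932 × 8.314 × 829.15 / 199 = 274.8 L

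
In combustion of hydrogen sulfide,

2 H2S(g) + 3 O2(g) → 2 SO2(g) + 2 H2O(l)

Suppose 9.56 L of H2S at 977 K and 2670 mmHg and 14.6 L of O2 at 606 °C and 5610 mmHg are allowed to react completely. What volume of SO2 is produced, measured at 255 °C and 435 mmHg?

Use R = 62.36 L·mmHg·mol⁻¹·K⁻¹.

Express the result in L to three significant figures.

n(H2S) = PV/RT = (2670 × 9.56) / (62.36 × 977) = 0.4190 mol
n(O2) = PV/RT = (5610 × 14.6) / (62.36 × 879.15) = 1.494 mol
For 0.4190 mol H2S, stoichiometry requires (3/2) × 0.4190 = 0.6285 mol O2; 1.494 mol is available, so H2S is limiting.
n(SO2) = (2/2) × 0.4190 = 0.4190 mol
V(SO2) = nRT/P = 0.4190 × 62.36 × 528.15 / 435 = 31.72 L

31.7 L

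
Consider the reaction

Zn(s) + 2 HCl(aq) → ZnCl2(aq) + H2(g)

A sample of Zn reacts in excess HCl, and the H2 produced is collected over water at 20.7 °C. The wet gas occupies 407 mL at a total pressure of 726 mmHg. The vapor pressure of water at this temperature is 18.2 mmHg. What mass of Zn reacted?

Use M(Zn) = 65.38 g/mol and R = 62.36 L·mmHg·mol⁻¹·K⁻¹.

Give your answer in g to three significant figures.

P(H2) = 726 − 18.2 = 707.8 mmHg
n(H2) = PV/RT = (707.8 × 0.4070) / (62.36 × 293.85) = 0.01572 mol
n(Zn) = (1/1) × 0.01572 = 0.01572 mol
m(Zn) = 0.01572 × 65.38 = 1.028 g

1.03 g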